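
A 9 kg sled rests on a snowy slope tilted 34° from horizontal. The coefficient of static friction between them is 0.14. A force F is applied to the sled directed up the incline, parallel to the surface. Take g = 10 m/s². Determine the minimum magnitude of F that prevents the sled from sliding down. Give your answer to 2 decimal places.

The normal force is N = mg cos 34° = 74.613 N. With F at its minimum the sled is on the verge of sliding down, so static friction is at its maximum μ_s N = 0.14 × 74.613 = 10.446 N and acts up the slope.
Equilibrium along the incline: F + μ_s N = mg sin 34°, so F = 50.327 − 10.446 = 39.881 N.

39.88 N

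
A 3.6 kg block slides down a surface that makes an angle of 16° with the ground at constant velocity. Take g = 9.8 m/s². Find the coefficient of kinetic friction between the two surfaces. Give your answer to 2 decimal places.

At constant velocity the net force along the incline is zero: mg sin 16° = μ mg cos 16°.
So μ = tan 16° = 0.2756 / 0.9613 = 0.2867.

0.29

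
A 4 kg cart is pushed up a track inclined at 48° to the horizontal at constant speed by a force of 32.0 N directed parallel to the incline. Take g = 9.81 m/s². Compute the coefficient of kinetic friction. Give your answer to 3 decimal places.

0.108

At constant speed ΣF = 0 along the incline. The applied 32.0 N acts up the slope; the weight component mg sin 48° = 29.161 N and kinetic friction μN both act down the slope.
So 32.0 = 29.161 + μ × 26.257, giving μ = (32.0 − 29.161) / 26.257 = 0.1081.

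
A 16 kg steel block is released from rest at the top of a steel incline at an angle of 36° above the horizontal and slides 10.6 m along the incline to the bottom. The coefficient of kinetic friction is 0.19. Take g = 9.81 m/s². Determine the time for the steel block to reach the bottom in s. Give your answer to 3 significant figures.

2.23 s

The weight component along the incline is mg sin 36° = 92.259 N and the normal force is N = mg cos 36° = 126.983 N.
Friction up the slope is f = μN = 0.19 × 126.983 = 24.127 N, so the net downslope force is 92.259 − 24.127 = 68.132 N and a = 68.132 / 16 = 4.2583 m/s².
Starting from rest, L = ½at², so t = √(2L/a) = √(2 × 10.6 / 4.2583) = 2.2313 s.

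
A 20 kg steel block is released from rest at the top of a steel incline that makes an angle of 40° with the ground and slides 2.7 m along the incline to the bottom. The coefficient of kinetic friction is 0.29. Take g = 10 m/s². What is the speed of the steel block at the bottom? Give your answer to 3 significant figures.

4.77 m/s

The weight component along the incline is mg sin 40° = 128.558 N and the normal force is N = mg cos 40° = 153.209 N.
Friction up the slope is f = μN = 0.29 × 153.209 = 44.431 N, so the net downslope force is 128.558 − 44.431 = 84.127 N and a = 84.127 / 20 = 4.2063 m/s².
Starting from rest over a distance of 2.7 m, v² = 2aL = 2 × 4.2063 × 2.7 = 22.7140, so v = 4.7659 m/s.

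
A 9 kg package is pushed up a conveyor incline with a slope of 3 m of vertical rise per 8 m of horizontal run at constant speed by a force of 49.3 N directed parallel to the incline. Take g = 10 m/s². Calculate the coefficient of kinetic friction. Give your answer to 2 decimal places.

0.21

At constant speed ΣF = 0 along the incline. The applied 49.3 N acts up the slope; the weight component mg sin 20.56° = 31.601 N and kinetic friction μN both act down the slope.
So 49.3 = 31.601 + μ × 84.270, giving μ = (49.3 − 31.601) / 84.270 = 0.2100.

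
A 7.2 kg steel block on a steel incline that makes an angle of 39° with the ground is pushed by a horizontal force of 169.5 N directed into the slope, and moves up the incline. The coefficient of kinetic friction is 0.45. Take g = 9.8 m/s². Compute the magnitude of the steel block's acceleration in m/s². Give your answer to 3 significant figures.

2.03 m/s²

The horizontal push has components F cos 39° = 169.5 × 0.7771 = 131.718 N up the incline and F sin 39° = 169.5 × 0.6293 = 106.666 N pressing into the surface.
The normal force is therefore N = mg cos 39° + F sin 39° = 54.832 + 106.666 = 161.498 N, and kinetic friction down the slope is μN = 0.45 × 161.498 = 72.674 N.
Along the incline: F cos 39° − mg sin 39° − μN = ma, so 131.718 − 44.403 − 72.674 = 7.2 a, giving a = 2.0335 m/s².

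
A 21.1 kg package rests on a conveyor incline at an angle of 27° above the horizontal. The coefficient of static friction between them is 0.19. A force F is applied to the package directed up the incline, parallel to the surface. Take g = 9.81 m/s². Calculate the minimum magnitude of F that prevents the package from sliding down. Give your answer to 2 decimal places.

The normal force is N = mg cos 27° = 184.430 N. With F at its minimum the package is on the verge of sliding down, so static friction is at its maximum μ_s N = 0.19 × 184.430 = 35.042 N and acts up the slope.
Equilibrium along the incline: F + μ_s N = mg sin 27°, so F = 93.972 − 35.042 = 58.930 N.

58.93 N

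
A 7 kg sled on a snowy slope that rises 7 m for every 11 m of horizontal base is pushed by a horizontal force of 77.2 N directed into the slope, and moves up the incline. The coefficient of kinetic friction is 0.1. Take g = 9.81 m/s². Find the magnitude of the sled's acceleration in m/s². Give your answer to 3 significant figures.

2.62 m/s²

The horizontal push has components F cos 32.47° = 77.2 × 0.8437 = 65.134 N up the incline and F sin 32.47° = 77.2 × 0.5369 = 41.449 N pressing into the surface.
The normal force is therefore N = mg cos 32.47° + F sin 32.47° = 57.937 + 41.449 = 99.386 N, and kinetic friction down the slope is μN = 0.1 × 99.386 = 9.939 N.
Along the incline: F cos 32.47° − mg sin 32.47° − μN = ma, so 65.134 − 36.869 − 9.939 = 7 a, giving a = 2.6180 m/s².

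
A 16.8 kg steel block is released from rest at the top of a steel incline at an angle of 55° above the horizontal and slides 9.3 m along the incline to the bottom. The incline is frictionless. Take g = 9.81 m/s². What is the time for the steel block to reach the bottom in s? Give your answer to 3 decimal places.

The weight component along the incline is mg sin 55° = 135.003 N and the normal force is N = mg cos 55° = 94.530 N.
With no friction, a = g sin 55° = 8.0359 m/s².
Starting from rest, L = ½at², so t = √(2L/a) = √(2 × 9.3 / 8.0359) = 1.5214 s.

1.521 s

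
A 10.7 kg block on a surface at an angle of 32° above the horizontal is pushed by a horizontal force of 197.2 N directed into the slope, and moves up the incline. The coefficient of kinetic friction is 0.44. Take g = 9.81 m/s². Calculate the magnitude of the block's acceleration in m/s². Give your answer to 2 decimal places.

2.47 m/s²

The horizontal push has components F cos 32° = 197.2 × 0.8480 = 167.226 N up the incline and F sin 32° = 197.2 × 0.5299 = 104.496 N pressing into the surface.
The normal force is therefore N = mg cos 32° + F sin 32° = 89.012 + 104.496 = 193.508 N, and kinetic friction down the slope is μN = 0.44 × 193.508 = 85.144 N.
Along the incline: F cos 32° − mg sin 32° − μN = ma, so 167.226 − 55.622 − 85.144 = 10.7 a, giving a = 2.4729 m/s².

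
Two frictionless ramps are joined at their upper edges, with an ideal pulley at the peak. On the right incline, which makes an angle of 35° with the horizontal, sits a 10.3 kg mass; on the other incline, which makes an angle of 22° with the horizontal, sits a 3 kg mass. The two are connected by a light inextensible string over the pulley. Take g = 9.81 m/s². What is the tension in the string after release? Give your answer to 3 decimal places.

Resolve each weight along its own incline: the 10.3 kg mass has component 10.3 × 9.81 × sin 35° = 57.956 N down its slope, and the 3 kg mass has 3 × 9.81 × sin 22° = 11.025 N down its slope.
The 10.3 kg side's 57.956 N exceeds the other side's 11.025 N, so that mass slides down and the 3 kg mass slides up. Taking that direction as positive, Newton's second law for the whole system gives 57.956 − 11.025 = (10.3 + 3) a, so a = 46.931 / 13.3 = 3.5286 m/s².
For the 3 kg mass (up-slope positive): T − 11.025 = 3 × 3.5286, so T = 21.611 N.

21.611 N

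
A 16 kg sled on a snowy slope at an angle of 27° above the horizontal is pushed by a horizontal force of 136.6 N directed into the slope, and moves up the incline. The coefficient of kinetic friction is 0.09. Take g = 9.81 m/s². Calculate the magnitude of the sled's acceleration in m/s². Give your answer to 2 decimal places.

2.02 m/s²

The horizontal push has components F cos 27° = 136.6 × 0.8910 = 121.711 N up the incline and F sin 27° = 136.6 × 0.4540 = 62.016 N pressing into the surface.
The normal force is therefore N = mg cos 27° + F sin 27° = 139.851 + 62.016 = 201.867 N, and kinetic friction down the slope is μN = 0.09 × 201.867 = 18.168 N.
Along the incline: F cos 27° − mg sin 27° − μN = ma, so 121.711 − 71.260 − 18.168 = 16 a, giving a = 2.0177 m/s².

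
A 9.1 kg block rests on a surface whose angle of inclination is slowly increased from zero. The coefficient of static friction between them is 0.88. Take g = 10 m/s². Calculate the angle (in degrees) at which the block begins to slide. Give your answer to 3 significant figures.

41.3°

At the threshold of sliding, static friction is at its maximum μ_s N and exactly balances the weight component along the incline: mg sin θ = μ_s mg cos θ.
Hence tan θ = μ_s = 0.88, so θ = arctan(0.88) = 41.3478°.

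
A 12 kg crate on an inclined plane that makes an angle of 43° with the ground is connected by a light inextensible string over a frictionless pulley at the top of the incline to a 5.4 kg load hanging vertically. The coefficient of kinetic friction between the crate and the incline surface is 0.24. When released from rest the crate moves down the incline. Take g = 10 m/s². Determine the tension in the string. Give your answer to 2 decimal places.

For the crate on the incline: the weight component along the slope is m₁g sin 43° = 12 × 10 × 0.6820 = 81.840 N and the normal force is N = m₁g cos 43° = 87.762 N.
Kinetic friction opposes the crate's motion down the incline: f = μN = 0.24 × 87.762 = 21.063 N acting up the slope.
Newton's second law for the crate (down-slope positive): 81.840 − 21.063 − T = 12 a. For the hanging load (upward positive): T − 5.4 × 10 = 5.4 a.
Adding the two equations eliminates T: 6.777 = 17.4 a, so a = 0.3895 m/s².
Then from the hanging load's equation, T = 5.4 × (10 + 0.3895) = 56.103 N.

56.10 N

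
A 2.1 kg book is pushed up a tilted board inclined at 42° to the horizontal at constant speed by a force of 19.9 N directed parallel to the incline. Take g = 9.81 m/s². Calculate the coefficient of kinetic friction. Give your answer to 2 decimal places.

0.40

At constant speed ΣF = 0 along the incline. The applied 19.9 N acts up the slope; the weight component mg sin 42° = 13.785 N and kinetic friction μN both act down the slope.
So 19.9 = 13.785 + μ × 15.310, giving μ = (19.9 − 13.785) / 15.310 = 0.3994.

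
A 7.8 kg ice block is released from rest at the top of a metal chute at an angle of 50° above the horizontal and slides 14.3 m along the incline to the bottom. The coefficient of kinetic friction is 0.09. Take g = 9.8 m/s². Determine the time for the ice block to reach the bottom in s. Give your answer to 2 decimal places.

The weight component along the incline is mg sin 50° = 58.556 N and the normal force is N = mg cos 50° = 49.135 N.
Friction up the slope is f = μN = 0.09 × 49.135 = 4.422 N, so the net downslope force is 58.556 − 4.422 = 54.134 N and a = 54.134 / 7.8 = 6.9403 m/s².
Starting from rest, L = ½at², so t = √(2L/a) = √(2 × 14.3 / 6.9403) = 2.0300 s.

2.03 s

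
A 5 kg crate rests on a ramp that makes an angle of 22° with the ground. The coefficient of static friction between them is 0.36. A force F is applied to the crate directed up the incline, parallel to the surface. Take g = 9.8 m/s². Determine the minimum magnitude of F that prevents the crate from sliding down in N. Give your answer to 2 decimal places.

2.00 N

The normal force is N = mg cos 22° = 45.432 N. With F at its minimum the crate is on the verge of sliding down, so static friction is at its maximum μ_s N = 0.36 × 45.432 = 16.356 N and acts up the slope.
Equilibrium along the incline: F + μ_s N = mg sin 22°, so F = 18.356 − 16.356 = 2.000 N.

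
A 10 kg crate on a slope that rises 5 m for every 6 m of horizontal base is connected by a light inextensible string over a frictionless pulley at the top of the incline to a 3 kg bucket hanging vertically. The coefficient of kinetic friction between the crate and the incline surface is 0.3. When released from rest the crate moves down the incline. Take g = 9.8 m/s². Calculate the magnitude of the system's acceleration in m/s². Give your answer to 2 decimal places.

0.83 m/s²

For the crate on the incline: the weight component along the slope is m₁g sin 39.81° = 10 × 9.8 × 0.6402 = 62.740 N and the normal force is N = m₁g cos 39.81° = 75.286 N.
Kinetic friction opposes the crate's motion down the incline: f = μN = 0.3 × 75.286 = 22.586 N acting up the slope.
Newton's second law for the crate (down-slope positive): 62.740 − 22.586 − T = 10 a. For the hanging bucket (upward positive): T − 3 × 9.8 = 3 a.
Adding the two equations eliminates T: 10.754 = 13 a, so a = 0.8272 m/s².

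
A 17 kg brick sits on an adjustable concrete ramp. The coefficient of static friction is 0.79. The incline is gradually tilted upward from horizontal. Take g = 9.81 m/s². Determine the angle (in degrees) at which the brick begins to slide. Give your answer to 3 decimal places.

38.309°

At the threshold of sliding, static friction is at its maximum μ_s N and exactly balances the weight component along the incline: mg sin θ = μ_s mg cos θ.
Hence tan θ = μ_s = 0.79, so θ = arctan(0.79) = 38.3087°.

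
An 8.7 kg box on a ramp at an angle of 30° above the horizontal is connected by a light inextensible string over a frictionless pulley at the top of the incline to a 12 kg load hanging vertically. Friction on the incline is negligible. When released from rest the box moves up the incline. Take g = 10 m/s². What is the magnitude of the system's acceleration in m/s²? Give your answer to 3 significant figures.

For the box on the incline: the weight component along the slope is m₁g sin 30° = 8.7 × 10 × 0.5000 = 43.500 N and the normal force is N = m₁g cos 30° = 75.344 N.
Newton's second law for the box (up-slope positive): T − 43.500 = 8.7 a. For the hanging load (downward positive): 12 × 10 − T = 12 a.
Adding the two equations eliminates T: 76.500 = 20.7 a, so a = 3.6957 m/s².

3.70 m/s²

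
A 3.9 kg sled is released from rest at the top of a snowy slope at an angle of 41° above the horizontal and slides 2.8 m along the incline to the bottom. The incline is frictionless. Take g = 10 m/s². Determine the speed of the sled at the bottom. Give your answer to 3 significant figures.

The weight component along the incline is mg sin 41° = 25.586 N and the normal force is N = mg cos 41° = 29.434 N.
With no friction, a = g sin 41° = 6.5606 m/s².
Starting from rest over a distance of 2.8 m, v² = 2aL = 2 × 6.5606 × 2.8 = 36.7394, so v = 6.0613 m/s.

6.06 m/s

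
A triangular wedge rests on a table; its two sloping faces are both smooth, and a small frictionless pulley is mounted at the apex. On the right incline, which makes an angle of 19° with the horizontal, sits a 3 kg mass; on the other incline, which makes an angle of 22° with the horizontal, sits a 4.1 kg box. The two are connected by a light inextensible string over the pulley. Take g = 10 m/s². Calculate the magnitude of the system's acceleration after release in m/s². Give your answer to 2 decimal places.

Resolve each weight along its own incline: the 3 kg mass has component 3 × 10 × sin 19° = 9.767 N down its slope, and the 4.1 kg mass has 4.1 × 10 × sin 22° = 15.359 N down its slope.
The 4.1 kg side's 15.359 N exceeds the other side's 9.767 N, so that mass slides down and the 3 kg mass slides up. Taking that direction as positive, Newton's second law for the whole system gives 15.359 − 9.767 = (3 + 4.1) a, so a = 5.592 / 7.1 = 0.7876 m/s².

0.79 m/s²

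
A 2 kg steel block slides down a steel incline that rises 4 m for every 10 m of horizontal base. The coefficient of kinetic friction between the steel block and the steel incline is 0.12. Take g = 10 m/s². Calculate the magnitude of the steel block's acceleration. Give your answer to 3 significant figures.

Resolving the weight along the incline: the component pulling the steel block down the slope is mg sin 21.80° = 2 × 10 × 0.3714 = 7.428 N, and the normal force is N = mg cos 21.80° = 2 × 10 × 0.9285 = 18.570 N.
Kinetic friction acts up the slope with magnitude f = μN = 0.12 × 18.570 = 2.228 N.
Net force along the incline is 7.428 − 2.228 = 5.200 N, so a = 5.200 / 2 = 2.6000 m/s².

2.60 m/s²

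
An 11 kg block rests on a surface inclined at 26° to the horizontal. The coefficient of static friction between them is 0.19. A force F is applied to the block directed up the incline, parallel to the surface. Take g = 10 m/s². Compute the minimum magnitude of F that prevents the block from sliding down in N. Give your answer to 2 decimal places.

The normal force is N = mg cos 26° = 98.867 N. With F at its minimum the block is on the verge of sliding down, so static friction is at its maximum μ_s N = 0.19 × 98.867 = 18.785 N and acts up the slope.
Equilibrium along the incline: F + μ_s N = mg sin 26°, so F = 48.221 − 18.785 = 29.436 N.

29.44 N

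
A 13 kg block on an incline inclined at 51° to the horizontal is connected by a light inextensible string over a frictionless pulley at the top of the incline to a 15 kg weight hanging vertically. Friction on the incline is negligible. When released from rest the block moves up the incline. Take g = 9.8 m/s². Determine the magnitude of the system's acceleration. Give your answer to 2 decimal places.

For the block on the incline: the weight component along the slope is m₁g sin 51° = 13 × 9.8 × 0.7771 = 99.003 N and the normal force is N = m₁g cos 51° = 80.175 N.
Newton's second law for the block (up-slope positive): T − 99.003 = 13 a. For the hanging weight (downward positive): 15 × 9.8 − T = 15 a.
Adding the two equations eliminates T: 47.997 = 28 a, so a = 1.7142 m/s².

1.71 m/s²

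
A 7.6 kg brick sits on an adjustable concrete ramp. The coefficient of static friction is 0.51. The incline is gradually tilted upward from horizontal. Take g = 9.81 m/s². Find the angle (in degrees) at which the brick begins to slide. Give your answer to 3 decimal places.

At the threshold of sliding, static friction is at its maximum μ_s N and exactly balances the weight component along the incline: mg sin θ = μ_s mg cos θ.
Hence tan θ = μ_s = 0.51, so θ = arctan(0.51) = 27.0216°.

27.022°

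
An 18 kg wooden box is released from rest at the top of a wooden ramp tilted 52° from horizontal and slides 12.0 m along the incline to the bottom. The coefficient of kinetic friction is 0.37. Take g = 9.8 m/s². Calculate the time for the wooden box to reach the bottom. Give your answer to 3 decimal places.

The weight component along the incline is mg sin 52° = 139.005 N and the normal force is N = mg cos 52° = 108.603 N.
Friction up the slope is f = μN = 0.37 × 108.603 = 40.183 N, so the net downslope force is 139.005 − 40.183 = 98.822 N and a = 98.822 / 18 = 5.4901 m/s².
Starting from rest, L = ½at², so t = √(2L/a) = √(2 × 12.0 / 5.4901) = 2.0908 s.

2.091 s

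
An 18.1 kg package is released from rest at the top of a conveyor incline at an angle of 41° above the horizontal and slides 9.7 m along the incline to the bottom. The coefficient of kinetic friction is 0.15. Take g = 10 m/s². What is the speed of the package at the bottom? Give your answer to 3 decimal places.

The weight component along the incline is mg sin 41° = 118.747 N and the normal force is N = mg cos 41° = 136.602 N.
Friction up the slope is f = μN = 0.15 × 136.602 = 20.490 N, so the net downslope force is 118.747 − 20.490 = 98.257 N and a = 98.257 / 18.1 = 5.4286 m/s².
Starting from rest over a distance of 9.7 m, v² = 2aL = 2 × 5.4286 × 9.7 = 105.3148, so v = 10.2623 m/s.

10.262 m/s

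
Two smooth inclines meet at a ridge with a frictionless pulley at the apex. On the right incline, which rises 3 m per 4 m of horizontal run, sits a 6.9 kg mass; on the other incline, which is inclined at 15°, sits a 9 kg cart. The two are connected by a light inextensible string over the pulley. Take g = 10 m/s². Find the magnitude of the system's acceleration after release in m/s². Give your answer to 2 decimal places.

1.14 m/s²

Resolve each weight along its own incline: the 6.9 kg mass has component 6.9 × 10 × sin 36.87° = 41.400 N down its slope, and the 9 kg mass has 9 × 10 × sin 15° = 23.294 N down its slope.
The 6.9 kg side's 41.400 N exceeds the other side's 23.294 N, so that mass slides down and the 9 kg mass slides up. Taking that direction as positive, Newton's second law for the whole system gives 41.400 − 23.294 = (6.9 + 9) a, so a = 18.106 / 15.9 = 1.1387 m/s².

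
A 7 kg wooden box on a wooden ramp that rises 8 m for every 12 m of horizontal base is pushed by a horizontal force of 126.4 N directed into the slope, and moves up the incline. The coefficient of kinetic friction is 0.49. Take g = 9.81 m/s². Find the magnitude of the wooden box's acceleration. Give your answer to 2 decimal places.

The horizontal push has components F cos 33.69° = 126.4 × 0.8321 = 105.177 N up the incline and F sin 33.69° = 126.4 × 0.5547 = 70.114 N pressing into the surface.
The normal force is therefore N = mg cos 33.69° + F sin 33.69° = 57.140 + 70.114 = 127.254 N, and kinetic friction down the slope is μN = 0.49 × 127.254 = 62.354 N.
Along the incline: F cos 33.69° − mg sin 33.69° − μN = ma, so 105.177 − 38.091 − 62.354 = 7 a, giving a = 0.6760 m/s².

0.68 m/s²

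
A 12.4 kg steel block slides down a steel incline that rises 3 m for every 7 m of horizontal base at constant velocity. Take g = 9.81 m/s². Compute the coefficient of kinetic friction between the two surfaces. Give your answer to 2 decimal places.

At constant velocity the net force along the incline is zero: mg sin 23.20° = μ mg cos 23.20°.
So μ = tan 23.20° = 0.3939 / 0.9191 = 0.4286.

0.43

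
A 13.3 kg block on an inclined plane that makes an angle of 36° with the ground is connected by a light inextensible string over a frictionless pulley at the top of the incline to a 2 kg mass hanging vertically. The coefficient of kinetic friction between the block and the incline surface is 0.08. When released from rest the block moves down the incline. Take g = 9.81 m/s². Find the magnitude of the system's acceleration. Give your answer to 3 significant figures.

For the block on the incline: the weight component along the slope is m₁g sin 36° = 13.3 × 9.81 × 0.5878 = 76.692 N and the normal force is N = m₁g cos 36° = 105.555 N.
Kinetic friction opposes the block's motion down the incline: f = μN = 0.08 × 105.555 = 8.444 N acting up the slope.
Newton's second law for the block (down-slope positive): 76.692 − 8.444 − T = 13.3 a. For the hanging mass (upward positive): T − 2 × 9.81 = 2 a.
Adding the two equations eliminates T: 48.628 = 15.3 a, so a = 3.1783 m/s².

3.18 m/s²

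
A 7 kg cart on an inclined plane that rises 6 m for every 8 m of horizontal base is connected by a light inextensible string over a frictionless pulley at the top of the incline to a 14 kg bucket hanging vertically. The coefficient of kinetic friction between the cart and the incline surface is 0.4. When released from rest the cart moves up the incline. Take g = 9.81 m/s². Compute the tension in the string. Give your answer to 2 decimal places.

For the cart on the incline: the weight component along the slope is m₁g sin 36.87° = 7 × 9.81 × 0.6000 = 41.202 N and the normal force is N = m₁g cos 36.87° = 54.936 N.
Kinetic friction opposes the cart's motion up the incline: f = μN = 0.4 × 54.936 = 21.974 N acting down the slope.
Newton's second law for the cart (up-slope positive): T − 41.202 − 21.974 = 7 a. For the hanging bucket (downward positive): 14 × 9.81 − T = 14 a.
Adding the two equations eliminates T: 74.164 = 21 a, so a = 3.5316 m/s².
Then from the hanging bucket's equation, T = 14 × (9.81 − 3.5316) = 87.898 N.

87.90 N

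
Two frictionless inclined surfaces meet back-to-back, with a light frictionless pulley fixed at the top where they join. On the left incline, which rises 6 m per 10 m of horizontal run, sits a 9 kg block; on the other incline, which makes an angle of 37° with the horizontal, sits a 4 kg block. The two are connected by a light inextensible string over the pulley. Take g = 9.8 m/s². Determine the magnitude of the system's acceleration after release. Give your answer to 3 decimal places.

Resolve each weight along its own incline: the 9 kg mass has component 9 × 9.8 × sin 30.96° = 45.379 N down its slope, and the 4 kg mass has 4 × 9.8 × sin 37° = 23.591 N down its slope.
The 9 kg side's 45.379 N exceeds the other side's 23.591 N, so that mass slides down and the 4 kg mass slides up. Taking that direction as positive, Newton's second law for the whole system gives 45.379 − 23.591 = (9 + 4) a, so a = 21.788 / 13 = 1.6760 m/s².

1.676 m/s²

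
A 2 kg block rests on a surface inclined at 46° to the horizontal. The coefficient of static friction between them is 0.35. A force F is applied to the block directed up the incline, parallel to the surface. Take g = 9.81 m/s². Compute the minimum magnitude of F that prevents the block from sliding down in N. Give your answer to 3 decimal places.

The normal force is N = mg cos 46° = 13.629 N. With F at its minimum the block is on the verge of sliding down, so static friction is at its maximum μ_s N = 0.35 × 13.629 = 4.770 N and acts up the slope.
Equilibrium along the incline: F + μ_s N = mg sin 46°, so F = 14.113 − 4.770 = 9.343 N.

9.343 N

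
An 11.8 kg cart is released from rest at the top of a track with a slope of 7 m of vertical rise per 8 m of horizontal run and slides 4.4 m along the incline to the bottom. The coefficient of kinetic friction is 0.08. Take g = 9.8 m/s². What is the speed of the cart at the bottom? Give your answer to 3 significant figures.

The weight component along the incline is mg sin 41.19° = 76.149 N and the normal force is N = mg cos 41.19° = 87.028 N.
Friction up the slope is f = μN = 0.08 × 87.028 = 6.962 N, so the net downslope force is 76.149 − 6.962 = 69.187 N and a = 69.187 / 11.8 = 5.8633 m/s².
Starting from rest over a distance of 4.4 m, v² = 2aL = 2 × 5.8633 × 4.4 = 51.5970, so v = 7.1831 m/s.

7.18 m/s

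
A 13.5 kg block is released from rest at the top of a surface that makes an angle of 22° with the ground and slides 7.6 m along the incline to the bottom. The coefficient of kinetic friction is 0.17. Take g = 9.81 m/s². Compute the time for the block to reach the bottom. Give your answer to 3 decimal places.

The weight component along the incline is mg sin 22° = 49.611 N and the normal force is N = mg cos 22° = 122.792 N.
Friction up the slope is f = μN = 0.17 × 122.792 = 20.875 N, so the net downslope force is 49.611 − 20.875 = 28.736 N and a = 28.736 / 13.5 = 2.1286 m/s².
Starting from rest, L = ½at², so t = √(2L/a) = √(2 × 7.6 / 2.1286) = 2.6722 s.

2.672 s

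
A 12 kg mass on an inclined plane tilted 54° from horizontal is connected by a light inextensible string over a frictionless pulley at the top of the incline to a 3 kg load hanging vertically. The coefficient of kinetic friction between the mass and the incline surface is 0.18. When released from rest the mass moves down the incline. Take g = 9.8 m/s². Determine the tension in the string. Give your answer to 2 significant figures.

40 N

For the mass on the incline: the weight component along the slope is m₁g sin 54° = 12 × 9.8 × 0.8090 = 95.138 N and the normal force is N = m₁g cos 54° = 69.124 N.
Kinetic friction opposes the mass's motion down the incline: f = μN = 0.18 × 69.124 = 12.442 N acting up the slope.
Newton's second law for the mass (down-slope positive): 95.138 − 12.442 − T = 12 a. For the hanging load (upward positive): T − 3 × 9.8 = 3 a.
Adding the two equations eliminates T: 53.296 = 15 a, so a = 3.5531 m/s².
Then from the hanging load's equation, T = 3 × (9.8 + 3.5531) = 40.059 N.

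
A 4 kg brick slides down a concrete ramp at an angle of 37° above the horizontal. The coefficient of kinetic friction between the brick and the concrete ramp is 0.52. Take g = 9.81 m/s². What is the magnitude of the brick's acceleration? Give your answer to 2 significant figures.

Resolving the weight along the incline: the component pulling the brick down the slope is mg sin 37° = 4 × 9.81 × 0.6018 = 23.615 N, and the normal force is N = mg cos 37° = 4 × 9.81 × 0.7986 = 31.337 N.
Kinetic friction acts up the slope with magnitude f = μN = 0.52 × 31.337 = 16.295 N.
Net force along the incline is 23.615 − 16.295 = 7.320 N, so a = 7.320 / 4 = 1.8300 m/s².

1.8 m/s²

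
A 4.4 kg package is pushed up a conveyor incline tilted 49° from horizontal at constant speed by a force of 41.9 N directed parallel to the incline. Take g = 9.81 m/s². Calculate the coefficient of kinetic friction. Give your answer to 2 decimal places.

At constant speed ΣF = 0 along the incline. The applied 41.9 N acts up the slope; the weight component mg sin 49° = 32.576 N and kinetic friction μN both act down the slope.
So 41.9 = 32.576 + μ × 28.318, giving μ = (41.9 − 32.576) / 28.318 = 0.3293.

0.33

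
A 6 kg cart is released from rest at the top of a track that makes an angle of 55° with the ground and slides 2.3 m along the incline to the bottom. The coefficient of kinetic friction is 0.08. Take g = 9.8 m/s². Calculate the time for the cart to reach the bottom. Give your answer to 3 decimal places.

The weight component along the incline is mg sin 55° = 48.166 N and the normal force is N = mg cos 55° = 33.726 N.
Friction up the slope is f = μN = 0.08 × 33.726 = 2.698 N, so the net downslope force is 48.166 − 2.698 = 45.468 N and a = 45.468 / 6 = 7.5780 m/s².
Starting from rest, L = ½at², so t = √(2L/a) = √(2 × 2.3 / 7.5780) = 0.7791 s.

0.779 s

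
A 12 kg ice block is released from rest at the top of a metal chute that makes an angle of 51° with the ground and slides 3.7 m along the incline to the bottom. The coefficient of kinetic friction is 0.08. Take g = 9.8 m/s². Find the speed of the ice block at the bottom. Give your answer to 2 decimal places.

The weight component along the incline is mg sin 51° = 91.392 N and the normal force is N = mg cos 51° = 74.008 N.
Friction up the slope is f = μN = 0.08 × 74.008 = 5.921 N, so the net downslope force is 91.392 − 5.921 = 85.471 N and a = 85.471 / 12 = 7.1226 m/s².
Starting from rest over a distance of 3.7 m, v² = 2aL = 2 × 7.1226 × 3.7 = 52.7072, so v = 7.2600 m/s.

7.26 m/s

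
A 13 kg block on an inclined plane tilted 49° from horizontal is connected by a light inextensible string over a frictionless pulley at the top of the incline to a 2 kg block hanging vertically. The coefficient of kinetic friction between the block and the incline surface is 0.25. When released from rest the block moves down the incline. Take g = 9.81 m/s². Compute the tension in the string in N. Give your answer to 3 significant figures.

For the block on the incline: the weight component along the slope is m₁g sin 49° = 13 × 9.81 × 0.7547 = 96.247 N and the normal force is N = m₁g cos 49° = 83.667 N.
Kinetic friction opposes the block's motion down the incline: f = μN = 0.25 × 83.667 = 20.917 N acting up the slope.
Newton's second law for the block (down-slope positive): 96.247 − 20.917 − T = 13 a. For the hanging block (upward positive): T − 2 × 9.81 = 2 a.
Adding the two equations eliminates T: 55.710 = 15 a, so a = 3.7140 m/s².
Then from the hanging block's equation, T = 2 × (9.81 + 3.7140) = 27.048 N.

27.0 N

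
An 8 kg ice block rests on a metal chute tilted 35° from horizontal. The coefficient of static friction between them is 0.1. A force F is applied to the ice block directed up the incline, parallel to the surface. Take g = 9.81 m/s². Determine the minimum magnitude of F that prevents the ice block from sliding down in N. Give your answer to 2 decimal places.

38.59 N

The normal force is N = mg cos 35° = 64.287 N. With F at its minimum the ice block is on the verge of sliding down, so static friction is at its maximum μ_s N = 0.1 × 64.287 = 6.429 N and acts up the slope.
Equilibrium along the incline: F + μ_s N = mg sin 35°, so F = 45.014 − 6.429 = 38.585 N.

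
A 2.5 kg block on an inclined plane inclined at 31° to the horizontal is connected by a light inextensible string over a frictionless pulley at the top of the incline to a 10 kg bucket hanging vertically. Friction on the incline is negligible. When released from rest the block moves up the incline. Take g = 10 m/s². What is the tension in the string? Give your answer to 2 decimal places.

30.30 N

For the block on the incline: the weight component along the slope is m₁g sin 31° = 2.5 × 10 × 0.5150 = 12.875 N and the normal force is N = m₁g cos 31° = 21.429 N.
Newton's second law for the block (up-slope positive): T − 12.875 = 2.5 a. For the hanging bucket (downward positive): 10 × 10 − T = 10 a.
Adding the two equations eliminates T: 87.125 = 12.5 a, so a = 6.9700 m/s².
Then from the hanging bucket's equation, T = 10 × (10 − 6.9700) = 30.300 N.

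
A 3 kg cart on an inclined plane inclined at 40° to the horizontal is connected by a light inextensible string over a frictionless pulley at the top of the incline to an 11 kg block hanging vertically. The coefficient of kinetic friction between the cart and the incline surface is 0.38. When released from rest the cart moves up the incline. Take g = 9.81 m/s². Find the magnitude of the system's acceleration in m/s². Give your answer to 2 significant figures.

For the cart on the incline: the weight component along the slope is m₁g sin 40° = 3 × 9.81 × 0.6428 = 18.918 N and the normal force is N = m₁g cos 40° = 22.545 N.
Kinetic friction opposes the cart's motion up the incline: f = μN = 0.38 × 22.545 = 8.567 N acting down the slope.
Newton's second law for the cart (up-slope positive): T − 18.918 − 8.567 = 3 a. For the hanging block (downward positive): 11 × 9.81 − T = 11 a.
Adding the two equations eliminates T: 80.425 = 14 a, so a = 5.7446 m/s².

5.7 m/s²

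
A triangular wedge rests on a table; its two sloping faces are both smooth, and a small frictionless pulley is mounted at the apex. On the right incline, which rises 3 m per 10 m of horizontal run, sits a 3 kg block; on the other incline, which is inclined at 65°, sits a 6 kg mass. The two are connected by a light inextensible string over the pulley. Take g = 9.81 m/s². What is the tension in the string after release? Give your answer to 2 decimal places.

23.42 N

Resolve each weight along its own incline: the 3 kg mass has component 3 × 9.81 × sin 16.70° = 8.457 N down its slope, and the 6 kg mass has 6 × 9.81 × sin 65° = 53.345 N down its slope.
The 6 kg side's 53.345 N exceeds the other side's 8.457 N, so that mass slides down and the 3 kg mass slides up. Taking that direction as positive, Newton's second law for the whole system gives 53.345 − 8.457 = (3 + 6) a, so a = 44.888 / 9 = 4.9876 m/s².
For the 3 kg mass (up-slope positive): T − 8.457 = 3 × 4.9876, so T = 23.420 N.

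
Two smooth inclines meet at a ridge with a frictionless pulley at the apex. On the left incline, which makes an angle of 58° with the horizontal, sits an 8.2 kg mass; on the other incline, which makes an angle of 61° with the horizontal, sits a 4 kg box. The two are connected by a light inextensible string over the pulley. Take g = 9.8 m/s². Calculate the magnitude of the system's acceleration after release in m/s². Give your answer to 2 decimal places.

Resolve each weight along its own incline: the 8.2 kg mass has component 8.2 × 9.8 × sin 58° = 68.149 N down its slope, and the 4 kg mass has 4 × 9.8 × sin 61° = 34.285 N down its slope.
The 8.2 kg side's 68.149 N exceeds the other side's 34.285 N, so that mass slides down and the 4 kg mass slides up. Taking that direction as positive, Newton's second law for the whole system gives 68.149 − 34.285 = (8.2 + 4) a, so a = 33.864 / 12.2 = 2.7757 m/s².

2.78 m/s²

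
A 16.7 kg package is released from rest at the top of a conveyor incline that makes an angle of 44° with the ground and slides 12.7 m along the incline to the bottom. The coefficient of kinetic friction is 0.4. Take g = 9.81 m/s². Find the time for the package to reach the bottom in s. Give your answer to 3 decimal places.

2.522 s

The weight component along the incline is mg sin 44° = 113.804 N and the normal force is N = mg cos 44° = 117.847 N.
Friction up the slope is f = μN = 0.4 × 117.847 = 47.139 N, so the net downslope force is 113.804 − 47.139 = 66.665 N and a = 66.665 / 16.7 = 3.9919 m/s².
Starting from rest, L = ½at², so t = √(2L/a) = √(2 × 12.7 / 3.9919) = 2.5225 s.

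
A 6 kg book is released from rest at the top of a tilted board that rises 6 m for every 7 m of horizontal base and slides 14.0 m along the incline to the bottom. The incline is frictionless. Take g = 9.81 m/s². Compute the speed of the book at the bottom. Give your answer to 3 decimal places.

The weight component along the incline is mg sin 40.60° = 38.306 N and the normal force is N = mg cos 40.60° = 44.690 N.
With no friction, a = g sin 40.60° = 6.3843 m/s².
Starting from rest over a distance of 14.0 m, v² = 2aL = 2 × 6.3843 × 14.0 = 178.7604, so v = 13.3701 m/s.

13.370 m/s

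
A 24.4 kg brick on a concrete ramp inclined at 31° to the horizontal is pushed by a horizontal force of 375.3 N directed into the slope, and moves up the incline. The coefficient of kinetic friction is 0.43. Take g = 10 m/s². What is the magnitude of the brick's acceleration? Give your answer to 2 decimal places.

The horizontal push has components F cos 31° = 375.3 × 0.8572 = 321.707 N up the incline and F sin 31° = 375.3 × 0.5150 = 193.280 N pressing into the surface.
The normal force is therefore N = mg cos 31° + F sin 31° = 209.157 + 193.280 = 402.437 N, and kinetic friction down the slope is μN = 0.43 × 402.437 = 173.048 N.
Along the incline: F cos 31° − mg sin 31° − μN = ma, so 321.707 − 125.660 − 173.048 = 24.4 a, giving a = 0.9426 m/s².

0.94 m/s²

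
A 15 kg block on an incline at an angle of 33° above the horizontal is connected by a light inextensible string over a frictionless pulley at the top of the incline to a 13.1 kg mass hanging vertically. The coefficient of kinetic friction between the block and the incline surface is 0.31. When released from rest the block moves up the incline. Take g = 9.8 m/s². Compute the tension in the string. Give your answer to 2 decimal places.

For the block on the incline: the weight component along the slope is m₁g sin 33° = 15 × 9.8 × 0.5446 = 80.056 N and the normal force is N = m₁g cos 33° = 123.285 N.
Kinetic friction opposes the block's motion up the incline: f = μN = 0.31 × 123.285 = 38.218 N acting down the slope.
Newton's second law for the block (up-slope positive): T − 80.056 − 38.218 = 15 a. For the hanging mass (downward positive): 13.1 × 9.8 − T = 13.1 a.
Adding the two equations eliminates T: 10.106 = 28.1 a, so a = 0.3596 m/s².
Then from the hanging mass's equation, T = 13.1 × (9.8 − 0.3596) = 123.669 N.

123.67 N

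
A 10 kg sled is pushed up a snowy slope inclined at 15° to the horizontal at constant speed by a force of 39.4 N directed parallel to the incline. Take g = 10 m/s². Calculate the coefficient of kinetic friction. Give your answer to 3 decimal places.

0.140

At constant speed ΣF = 0 along the incline. The applied 39.4 N acts up the slope; the weight component mg sin 15° = 25.882 N and kinetic friction μN both act down the slope.
So 39.4 = 25.882 + μ × 96.593, giving μ = (39.4 − 25.882) / 96.593 = 0.1399.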